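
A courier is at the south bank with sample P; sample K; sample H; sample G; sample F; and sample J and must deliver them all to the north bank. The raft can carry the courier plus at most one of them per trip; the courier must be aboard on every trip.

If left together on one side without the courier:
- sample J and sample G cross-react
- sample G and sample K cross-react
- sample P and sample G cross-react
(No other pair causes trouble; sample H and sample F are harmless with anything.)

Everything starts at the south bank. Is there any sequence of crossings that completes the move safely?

No

Following every safe sequence of crossings from the start, the most of the 6 that can be at the north bank as the raft arrives there on crossings 1, 3, 5, 7 is 1, 2, 3, 4 respectively; the best ever achieved is 4 of 6.
From crossing 9 on, no configuration arises that was not already reachable earlier: only 36 distinct safe configurations (who is on which side, and where the raft is) can ever be reached, none of them has everyone across, and every continuation just revisits them. So no valid plan exists.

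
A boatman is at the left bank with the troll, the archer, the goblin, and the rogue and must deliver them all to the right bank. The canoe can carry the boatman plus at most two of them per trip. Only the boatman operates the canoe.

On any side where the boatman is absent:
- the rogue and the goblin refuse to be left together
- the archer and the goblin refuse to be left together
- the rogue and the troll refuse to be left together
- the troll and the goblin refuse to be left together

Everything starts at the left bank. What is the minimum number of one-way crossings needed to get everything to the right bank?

5

Counting alone: the boatman can take at most 2 across per trip to the right bank, so moving all 4 needs at least 2 loaded trips out, with a return between consecutive ones — at least 3 crossings.
The safety rule pushes this higher. Following every safe sequence of crossings, the most of the 4 that can be at the right bank as the canoe arrives there on crossing 3 is 3 — never all 4.
So no plan with fewer than 5 crossings exists, and this one achieves 5:
1. Boatman goes to the right bank with the goblin and the troll.  [the left bank: the archer, the rogue | the right bank: the goblin, the troll]
2. Boatman goes back to the left bank with the troll.  [the left bank: the archer, the rogue, the troll | the right bank: the goblin]
3. Boatman goes to the right bank with the archer and the troll.  [the left bank: the rogue | the right bank: the archer, the goblin, the troll]
4. Boatman goes back to the left bank with the goblin.  [the left bank: the goblin, the rogue | the right bank: the archer, the troll]
5. Boatman goes to the right bank with the goblin and the rogue.  [the left bank: — | the right bank: the archer, the goblin, the rogue, the troll]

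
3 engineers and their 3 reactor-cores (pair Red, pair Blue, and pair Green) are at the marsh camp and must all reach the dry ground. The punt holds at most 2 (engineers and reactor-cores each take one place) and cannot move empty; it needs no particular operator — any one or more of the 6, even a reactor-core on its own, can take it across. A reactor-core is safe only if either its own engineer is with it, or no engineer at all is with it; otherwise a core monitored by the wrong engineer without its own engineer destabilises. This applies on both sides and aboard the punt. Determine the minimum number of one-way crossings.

Counting alone: each trip to the dry ground takes at most 2 across and each return brings at least 1 back, so after t trips out (and t−1 returns) at most 2t − (t−1) of the 6 are across; that first reaches 6 at t = 5, so at least 9 crossings are needed.
The safety rule pushes this higher. Following every safe sequence of crossings, the most of the 6 that can be at the dry ground as the punt arrives there on crossing 9 is 5 — never all 6.
So no plan with fewer than 11 crossings exists, and this one achieves 11:
1. engineer Red and reactor-core Red cross → the dry ground.
2. engineer Red crosses ← the marsh camp.
3. reactor-core Blue and reactor-core Green cross → the dry ground.
4. reactor-core Red crosses ← the marsh camp.
5. engineer Blue and engineer Green cross → the dry ground.
6. engineer Blue and reactor-core Blue cross ← the marsh camp.
7. engineer Blue and engineer Red cross → the dry ground.
8. reactor-core Green crosses ← the marsh camp.
9. reactor-core Blue and reactor-core Red cross → the dry ground.
10. engineer Green crosses ← the marsh camp.
11. engineer Green and reactor-core Green cross → the dry ground.

11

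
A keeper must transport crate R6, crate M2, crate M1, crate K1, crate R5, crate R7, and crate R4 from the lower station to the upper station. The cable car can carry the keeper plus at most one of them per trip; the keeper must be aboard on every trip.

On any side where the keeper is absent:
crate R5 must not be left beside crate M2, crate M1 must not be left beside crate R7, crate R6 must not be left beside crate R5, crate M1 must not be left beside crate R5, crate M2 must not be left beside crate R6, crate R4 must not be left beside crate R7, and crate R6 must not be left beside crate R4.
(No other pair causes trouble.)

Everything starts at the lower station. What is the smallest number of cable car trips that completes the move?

Whatever the first load, the items left behind include a forbidden pair without the keeper. No opening move is safe, so no plan exists.

impossible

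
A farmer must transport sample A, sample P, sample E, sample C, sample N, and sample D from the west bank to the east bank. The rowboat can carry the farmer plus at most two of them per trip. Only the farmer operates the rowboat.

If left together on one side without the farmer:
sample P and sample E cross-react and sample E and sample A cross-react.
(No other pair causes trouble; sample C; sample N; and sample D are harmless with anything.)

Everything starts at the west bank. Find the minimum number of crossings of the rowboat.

Counting alone: the farmer can take at most 2 across per trip to the east bank, so moving all 6 needs at least 3 loaded trips out, with a return between consecutive ones — at least 5 crossings.
The plan below uses exactly 5 crossings, so it is optimal:
1. Farmer goes to the east bank with sample A and sample P.
2. Farmer goes back to the west bank alone.
3. Farmer goes to the east bank with sample C and sample N.
4. Farmer goes back to the west bank alone.
5. Farmer goes to the east bank with sample D and sample E.

5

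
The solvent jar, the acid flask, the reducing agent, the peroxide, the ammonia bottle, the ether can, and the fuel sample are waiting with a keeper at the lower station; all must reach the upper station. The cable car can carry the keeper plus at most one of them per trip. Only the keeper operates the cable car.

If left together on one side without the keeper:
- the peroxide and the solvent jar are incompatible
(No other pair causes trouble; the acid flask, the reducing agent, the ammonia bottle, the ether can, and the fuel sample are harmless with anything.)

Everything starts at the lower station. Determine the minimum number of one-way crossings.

Counting alone: the keeper can take at most 1 across per trip to the upper station, so moving all 7 needs at least 7 loaded trips out, with a return between consecutive ones — at least 13 crossings.
The plan below uses exactly 13 crossings, so it is optimal:
1. Keeper goes to the upper station with the solvent jar.  [the lower station: the acid flask, the ammonia bottle, the ether can, the fuel sample, the peroxide, the reducing agent | the upper station: the solvent jar]
2. Keeper goes back to the lower station alone.  [the lower station: the acid flask, the ammonia bottle, the ether can, the fuel sample, the peroxide, the reducing agent | the upper station: the solvent jar]
3. Keeper goes to the upper station with the acid flask.  [the lower station: the ammonia bottle, the ether can, the fuel sample, the peroxide, the reducing agent | the upper station: the acid flask, the solvent jar]
4. Keeper goes back to the lower station alone.  [the lower station: the ammonia bottle, the ether can, the fuel sample, the peroxide, the reducing agent | the upper station: the acid flask, the solvent jar]
5. Keeper goes to the upper station with the reducing agent.  [the lower station: the ammonia bottle, the ether can, the fuel sample, the peroxide | the upper station: the acid flask, the reducing agent, the solvent jar]
6. Keeper goes back to the lower station alone.  [the lower station: the ammonia bottle, the ether can, the fuel sample, the peroxide | the upper station: the acid flask, the reducing agent, the solvent jar]
7. Keeper goes to the upper station with the ammonia bottle.  [the lower station: the ether can, the fuel sample, the peroxide | the upper station: the acid flask, the ammonia bottle, the reducing agent, the solvent jar]
8. Keeper goes back to the lower station alone.  [the lower station: the ether can, the fuel sample, the peroxide | the upper station: the acid flask, the ammonia bottle, the reducing agent, the solvent jar]
9. Keeper goes to the upper station with the ether can.  [the lower station: the fuel sample, the peroxide | the upper station: the acid flask, the ammonia bottle, the ether can, the reducing agent, the solvent jar]
10. Keeper goes back to the lower station alone.  [the lower station: the fuel sample, the peroxide | the upper station: the acid flask, the ammonia bottle, the ether can, the reducing agent, the solvent jar]
11. Keeper goes to the upper station with the fuel sample.  [the lower station: the peroxide | the upper station: the acid flask, the ammonia bottle, the ether can, the fuel sample, the reducing agent, the solvent jar]
12. Keeper goes back to the lower station alone.  [the lower station: the peroxide | the upper station: the acid flask, the ammonia bottle, the ether can, the fuel sample, the reducing agent, the solvent jar]
13. Keeper goes to the upper station with the peroxide.  [the lower station: — | the upper station: the acid flask, the ammonia bottle, the ether can, the fuel sample, the peroxide, the reducing agent, the solvent jar]

13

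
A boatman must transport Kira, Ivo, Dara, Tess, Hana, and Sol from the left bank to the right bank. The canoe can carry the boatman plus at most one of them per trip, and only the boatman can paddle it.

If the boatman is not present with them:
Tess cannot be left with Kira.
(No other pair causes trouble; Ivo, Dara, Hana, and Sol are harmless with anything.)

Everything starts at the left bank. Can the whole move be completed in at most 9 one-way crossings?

No

Counting alone: the boatman can take at most 1 across per trip to the right bank, so moving all 6 needs at least 6 loaded trips out, with a return between consecutive ones — at least 11 crossings.
Since 9 < 11, 9 crossings cannot be enough. (The shortest complete plan in fact takes 11:)
1. Boatman goes to the right bank with Kira.
2. Boatman goes back to the left bank alone.
3. Boatman goes to the right bank with Ivo.
4. Boatman goes back to the left bank alone.
5. Boatman goes to the right bank with Dara.
6. Boatman goes back to the left bank alone.
7. Boatman goes to the right bank with Hana.
8. Boatman goes back to the left bank alone.
9. Boatman goes to the right bank with Sol.
10. Boatman goes back to the left bank alone.
11. Boatman goes to the right bank with Tess.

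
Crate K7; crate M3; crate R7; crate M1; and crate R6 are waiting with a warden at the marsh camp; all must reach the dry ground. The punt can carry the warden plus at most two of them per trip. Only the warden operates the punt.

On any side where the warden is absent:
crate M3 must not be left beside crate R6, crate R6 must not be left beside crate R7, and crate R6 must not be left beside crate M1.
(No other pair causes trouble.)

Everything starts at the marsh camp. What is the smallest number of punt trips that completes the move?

5

Counting alone: the warden can take at most 2 across per trip to the dry ground, so moving all 5 needs at least 3 loaded trips out, with a return between consecutive ones — at least 5 crossings.
The plan below uses exactly 5 crossings, so it is optimal:
1. Warden goes to the dry ground with crate K7 and crate R6.  [the marsh camp: crate M1, crate M3, crate R7 | the dry ground: crate K7, crate R6]
2. Warden goes back to the marsh camp alone.  [the marsh camp: crate M1, crate M3, crate R7 | the dry ground: crate K7, crate R6]
3. Warden goes to the dry ground with crate M3 and crate R7.  [the marsh camp: crate M1 | the dry ground: crate K7, crate M3, crate R6, crate R7]
4. Warden goes back to the marsh camp with crate R6.  [the marsh camp: crate M1, crate R6 | the dry ground: crate K7, crate M3, crate R7]
5. Warden goes to the dry ground with crate M1 and crate R6.  [the marsh camp: — | the dry ground: crate K7, crate M1, crate M3, crate R6, crate R7]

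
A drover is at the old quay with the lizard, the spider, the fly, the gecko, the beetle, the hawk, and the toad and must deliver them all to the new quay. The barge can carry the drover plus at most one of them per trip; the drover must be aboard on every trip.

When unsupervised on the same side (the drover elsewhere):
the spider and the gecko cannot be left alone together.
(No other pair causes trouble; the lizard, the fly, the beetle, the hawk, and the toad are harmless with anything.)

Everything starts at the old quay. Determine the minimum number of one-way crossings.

Counting alone: the drover can take at most 1 across per trip to the new quay, so moving all 7 needs at least 7 loaded trips out, with a return between consecutive ones — at least 13 crossings.
The plan below uses exactly 13 crossings, so it is optimal:
1. Drover goes to the new quay with the spider.  [the old quay: the beetle, the fly, the gecko, the hawk, the lizard, the toad | the new quay: the spider]
2. Drover goes back to the old quay alone.  [the old quay: the beetle, the fly, the gecko, the hawk, the lizard, the toad | the new quay: the spider]
3. Drover goes to the new quay with the lizard.  [the old quay: the beetle, the fly, the gecko, the hawk, the toad | the new quay: the lizard, the spider]
4. Drover goes back to the old quay alone.  [the old quay: the beetle, the fly, the gecko, the hawk, the toad | the new quay: the lizard, the spider]
5. Drover goes to the new quay with the fly.  [the old quay: the beetle, the gecko, the hawk, the toad | the new quay: the fly, the lizard, the spider]
6. Drover goes back to the old quay alone.  [the old quay: the beetle, the gecko, the hawk, the toad | the new quay: the fly, the lizard, the spider]
7. Drover goes to the new quay with the beetle.  [the old quay: the gecko, the hawk, the toad | the new quay: the beetle, the fly, the lizard, the spider]
8. Drover goes back to the old quay alone.  [the old quay: the gecko, the hawk, the toad | the new quay: the beetle, the fly, the lizard, the spider]
9. Drover goes to the new quay with the hawk.  [the old quay: the gecko, the toad | the new quay: the beetle, the fly, the hawk, the lizard, the spider]
10. Drover goes back to the old quay alone.  [the old quay: the gecko, the toad | the new quay: the beetle, the fly, the hawk, the lizard, the spider]
11. Drover goes to the new quay with the toad.  [the old quay: the gecko | the new quay: the beetle, the fly, the hawk, the lizard, the spider, the toad]
12. Drover goes back to the old quay alone.  [the old quay: the gecko | the new quay: the beetle, the fly, the hawk, the lizard, the spider, the toad]
13. Drover goes to the new quay with the gecko.  [the old quay: — | the new quay: the beetle, the fly, the gecko, the hawk, the lizard, the spider, the toad]

13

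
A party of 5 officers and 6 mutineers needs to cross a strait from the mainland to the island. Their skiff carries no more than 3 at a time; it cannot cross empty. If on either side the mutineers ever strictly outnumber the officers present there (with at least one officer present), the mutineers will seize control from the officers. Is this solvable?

No

The mutineers already outnumber the officers at the mainland before anyone moves, so the starting position itself is disallowed.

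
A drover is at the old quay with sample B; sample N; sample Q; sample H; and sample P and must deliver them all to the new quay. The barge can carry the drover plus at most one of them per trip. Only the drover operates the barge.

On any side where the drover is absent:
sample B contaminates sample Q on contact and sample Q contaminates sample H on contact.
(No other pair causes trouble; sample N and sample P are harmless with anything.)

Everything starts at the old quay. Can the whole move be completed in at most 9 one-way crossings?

No

Counting alone: the drover can take at most 1 across per trip to the new quay, so moving all 5 needs at least 5 loaded trips out, with a return between consecutive ones — at least 9 crossings.
The safety rule pushes this higher. Following every safe sequence of crossings, the most of the 5 that can be at the new quay as the barge arrives there on crossing 9 is 4 — never all 5.
So the move cannot be finished within 9 crossings. (The shortest complete plan takes 11:)
1. Drover goes to the new quay with sample Q.  [the old quay: sample B, sample H, sample N, sample P | the new quay: sample Q]
2. Drover goes back to the old quay alone.  [the old quay: sample B, sample H, sample N, sample P | the new quay: sample Q]
3. Drover goes to the new quay with sample B.  [the old quay: sample H, sample N, sample P | the new quay: sample B, sample Q]
4. Drover goes back to the old quay with sample Q.  [the old quay: sample H, sample N, sample P, sample Q | the new quay: sample B]
5. Drover goes to the new quay with sample H.  [the old quay: sample N, sample P, sample Q | the new quay: sample B, sample H]
6. Drover goes back to the old quay alone.  [the old quay: sample N, sample P, sample Q | the new quay: sample B, sample H]
7. Drover goes to the new quay with sample N.  [the old quay: sample P, sample Q | the new quay: sample B, sample H, sample N]
8. Drover goes back to the old quay alone.  [the old quay: sample P, sample Q | the new quay: sample B, sample H, sample N]
9. Drover goes to the new quay with sample P.  [the old quay: sample Q | the new quay: sample B, sample H, sample N, sample P]
10. Drover goes back to the old quay alone.  [the old quay: sample Q | the new quay: sample B, sample H, sample N, sample P]
11. Drover goes to the new quay with sample Q.  [the old quay: — | the new quay: sample B, sample H, sample N, sample P, sample Q]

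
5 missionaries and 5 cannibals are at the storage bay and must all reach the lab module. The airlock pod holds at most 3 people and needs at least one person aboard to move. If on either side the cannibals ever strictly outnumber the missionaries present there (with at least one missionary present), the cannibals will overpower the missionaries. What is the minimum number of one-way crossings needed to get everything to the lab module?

Counting alone: each trip to the lab module takes at most 3 across and each return brings at least 1 back, so after t trips out (and t−1 returns) at most 3t − (t−1) of the 10 are across; that first reaches 10 at t = 5, so at least 9 crossings are needed.
The safety rule pushes this higher. Following every safe sequence of crossings, the most of the 10 that can be at the lab module as the airlock pod arrives there on crossing 9 is 9 — never all 10.
So no plan with fewer than 11 crossings exists, and this one achieves 11:
1. 2 cannibals → the lab module.  (the storage bay: 5M 3C; the lab module: 0M 2C)
2. 1 cannibal ← the storage bay.  (the storage bay: 5M 4C; the lab module: 0M 1C)
3. 3 cannibals → the lab module.  (the storage bay: 5M 1C; the lab module: 0M 4C)
4. 1 cannibal ← the storage bay.  (the storage bay: 5M 2C; the lab module: 0M 3C)
5. 3 missionaries → the lab module.  (the storage bay: 2M 2C; the lab module: 3M 3C)
6. 1 missionary and 1 cannibal ← the storage bay.  (the storage bay: 3M 3C; the lab module: 2M 2C)
7. 3 missionaries → the lab module.  (the storage bay: 0M 3C; the lab module: 5M 2C)
8. 1 cannibal ← the storage bay.  (the storage bay: 0M 4C; the lab module: 5M 1C)
9. 2 cannibals → the lab module.  (the storage bay: 0M 2C; the lab module: 5M 3C)
10. 1 cannibal ← the storage bay.  (the storage bay: 0M 3C; the lab module: 5M 2C)
11. 3 cannibals → the lab module.  (the storage bay: 0M 0C; the lab module: 5M 5C)

11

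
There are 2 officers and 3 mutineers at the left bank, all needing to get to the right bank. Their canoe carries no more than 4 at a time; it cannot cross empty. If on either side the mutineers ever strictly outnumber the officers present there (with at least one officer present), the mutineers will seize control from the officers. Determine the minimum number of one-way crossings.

The mutineers already outnumber the officers at the left bank before anyone moves, so the starting position itself is disallowed.

impossible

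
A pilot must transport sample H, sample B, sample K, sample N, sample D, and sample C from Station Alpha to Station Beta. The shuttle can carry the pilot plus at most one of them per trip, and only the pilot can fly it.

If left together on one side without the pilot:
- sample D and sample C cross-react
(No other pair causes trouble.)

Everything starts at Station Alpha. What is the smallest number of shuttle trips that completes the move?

11

Counting alone: the pilot can take at most 1 across per trip to Station Beta, so moving all 6 needs at least 6 loaded trips out, with a return between consecutive ones — at least 11 crossings.
The plan below uses exactly 11 crossings, so it is optimal:
1. Pilot goes to Station Beta with sample D.
2. Pilot goes back to Station Alpha alone.
3. Pilot goes to Station Beta with sample H.
4. Pilot goes back to Station Alpha alone.
5. Pilot goes to Station Beta with sample B.
6. Pilot goes back to Station Alpha alone.
7. Pilot goes to Station Beta with sample K.
8. Pilot goes back to Station Alpha alone.
9. Pilot goes to Station Beta with sample N.
10. Pilot goes back to Station Alpha alone.
11. Pilot goes to Station Beta with sample C.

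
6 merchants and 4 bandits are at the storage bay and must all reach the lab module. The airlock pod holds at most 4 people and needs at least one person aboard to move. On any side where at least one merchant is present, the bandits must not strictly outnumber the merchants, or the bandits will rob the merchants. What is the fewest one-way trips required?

Counting alone: each trip to the lab module takes at most 4 across and each return brings at least 1 back, so after t trips out (and t−1 returns) at most 4t − (t−1) of the 10 are across; that first reaches 10 at t = 3, so at least 5 crossings are needed.
The plan below uses exactly 5 crossings, so it is optimal:
1. 4 bandits → the lab module.  (the storage bay: 6M 0B; the lab module: 0M 4B)
2. 1 bandit ← the storage bay.  (the storage bay: 6M 1B; the lab module: 0M 3B)
3. 4 merchants → the lab module.  (the storage bay: 2M 1B; the lab module: 4M 3B)
4. 1 bandit ← the storage bay.  (the storage bay: 2M 2B; the lab module: 4M 2B)
5. 2 merchants and 2 bandits → the lab module.  (the storage bay: 0M 0B; the lab module: 6M 4B)

5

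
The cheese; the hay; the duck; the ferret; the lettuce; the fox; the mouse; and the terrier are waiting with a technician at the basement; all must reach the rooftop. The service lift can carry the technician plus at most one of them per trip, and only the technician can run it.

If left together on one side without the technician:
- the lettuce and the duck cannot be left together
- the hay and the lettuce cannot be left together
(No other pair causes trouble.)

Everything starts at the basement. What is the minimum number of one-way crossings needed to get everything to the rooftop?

17

Counting alone: the technician can take at most 1 across per trip to the rooftop, so moving all 8 needs at least 8 loaded trips out, with a return between consecutive ones — at least 15 crossings.
The safety rule pushes this higher. Following every safe sequence of crossings, the most of the 8 that can be at the rooftop as the service lift arrives there on crossing 15 is 7 — never all 8.
So no plan with fewer than 17 crossings exists, and this one achieves 17:
1. Technician goes to the rooftop with the lettuce.  [the basement: the cheese, the duck, the ferret, the fox, the hay, the mouse, the terrier | the rooftop: the lettuce]
2. Technician goes back to the basement alone.  [the basement: the cheese, the duck, the ferret, the fox, the hay, the mouse, the terrier | the rooftop: the lettuce]
3. Technician goes to the rooftop with the cheese.  [the basement: the duck, the ferret, the fox, the hay, the mouse, the terrier | the rooftop: the cheese, the lettuce]
4. Technician goes back to the basement alone.  [the basement: the duck, the ferret, the fox, the hay, the mouse, the terrier | the rooftop: the cheese, the lettuce]
5. Technician goes to the rooftop with the hay.  [the basement: the duck, the ferret, the fox, the mouse, the terrier | the rooftop: the cheese, the hay, the lettuce]
6. Technician goes back to the basement with the lettuce.  [the basement: the duck, the ferret, the fox, the lettuce, the mouse, the terrier | the rooftop: the cheese, the hay]
7. Technician goes to the rooftop with the duck.  [the basement: the ferret, the fox, the lettuce, the mouse, the terrier | the rooftop: the cheese, the duck, the hay]
8. Technician goes back to the basement alone.  [the basement: the ferret, the fox, the lettuce, the mouse, the terrier | the rooftop: the cheese, the duck, the hay]
9. Technician goes to the rooftop with the ferret.  [the basement: the fox, the lettuce, the mouse, the terrier | the rooftop: the cheese, the duck, the ferret, the hay]
10. Technician goes back to the basement alone.  [the basement: the fox, the lettuce, the mouse, the terrier | the rooftop: the cheese, the duck, the ferret, the hay]
11. Technician goes to the rooftop with the fox.  [the basement: the lettuce, the mouse, the terrier | the rooftop: the cheese, the duck, the ferret, the fox, the hay]
12. Technician goes back to the basement alone.  [the basement: the lettuce, the mouse, the terrier | the rooftop: the cheese, the duck, the ferret, the fox, the hay]
13. Technician goes to the rooftop with the mouse.  [the basement: the lettuce, the terrier | the rooftop: the cheese, the duck, the ferret, the fox, the hay, the mouse]
14. Technician goes back to the basement alone.  [the basement: the lettuce, the terrier | the rooftop: the cheese, the duck, the ferret, the fox, the hay, the mouse]
15. Technician goes to the rooftop with the terrier.  [the basement: the lettuce | the rooftop: the cheese, the duck, the ferret, the fox, the hay, the mouse, the terrier]
16. Technician goes back to the basement alone.  [the basement: the lettuce | the rooftop: the cheese, the duck, the ferret, the fox, the hay, the mouse, the terrier]
17. Technician goes to the rooftop with the lettuce.  [the basement: — | the rooftop: the cheese, the duck, the ferret, the fox, the hay, the lettuce, the mouse, the terrier]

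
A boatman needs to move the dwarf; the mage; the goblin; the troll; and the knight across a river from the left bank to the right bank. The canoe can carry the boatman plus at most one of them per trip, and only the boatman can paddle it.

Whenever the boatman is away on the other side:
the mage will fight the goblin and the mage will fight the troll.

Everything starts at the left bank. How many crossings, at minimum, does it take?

11

Counting alone: the boatman can take at most 1 across per trip to the right bank, so moving all 5 needs at least 5 loaded trips out, with a return between consecutive ones — at least 9 crossings.
The safety rule pushes this higher. Following every safe sequence of crossings, the most of the 5 that can be at the right bank as the canoe arrives there on crossing 9 is 4 — never all 5.
So no plan with fewer than 11 crossings exists, and this one achieves 11:
1. Boatman goes to the right bank with the mage.  [the left bank: the dwarf, the goblin, the knight, the troll | the right bank: the mage]
2. Boatman goes back to the left bank alone.  [the left bank: the dwarf, the goblin, the knight, the troll | the right bank: the mage]
3. Boatman goes to the right bank with the dwarf.  [the left bank: the goblin, the knight, the troll | the right bank: the dwarf, the mage]
4. Boatman goes back to the left bank alone.  [the left bank: the goblin, the knight, the troll | the right bank: the dwarf, the mage]
5. Boatman goes to the right bank with the goblin.  [the left bank: the knight, the troll | the right bank: the dwarf, the goblin, the mage]
6. Boatman goes back to the left bank with the mage.  [the left bank: the knight, the mage, the troll | the right bank: the dwarf, the goblin]
7. Boatman goes to the right bank with the troll.  [the left bank: the knight, the mage | the right bank: the dwarf, the goblin, the troll]
8. Boatman goes back to the left bank alone.  [the left bank: the knight, the mage | the right bank: the dwarf, the goblin, the troll]
9. Boatman goes to the right bank with the knight.  [the left bank: the mage | the right bank: the dwarf, the goblin, the knight, the troll]
10. Boatman goes back to the left bank alone.  [the left bank: the mage | the right bank: the dwarf, the goblin, the knight, the troll]
11. Boatman goes to the right bank with the mage.  [the left bank: — | the right bank: the dwarf, the goblin, the knight, the mage, the troll]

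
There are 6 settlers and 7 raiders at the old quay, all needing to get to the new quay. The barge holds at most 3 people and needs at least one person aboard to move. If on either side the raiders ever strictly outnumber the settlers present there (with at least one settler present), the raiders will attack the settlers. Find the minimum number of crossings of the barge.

The raiders already outnumber the settlers at the old quay before anyone moves, so the starting position itself is disallowed.

impossible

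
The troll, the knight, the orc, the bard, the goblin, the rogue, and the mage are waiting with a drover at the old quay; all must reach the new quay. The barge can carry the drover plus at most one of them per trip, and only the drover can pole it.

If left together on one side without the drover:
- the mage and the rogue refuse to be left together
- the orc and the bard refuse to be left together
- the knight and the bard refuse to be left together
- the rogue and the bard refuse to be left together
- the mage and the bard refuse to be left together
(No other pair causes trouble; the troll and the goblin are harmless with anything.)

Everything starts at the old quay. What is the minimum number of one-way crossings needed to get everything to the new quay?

impossible

Whatever the first load, the items left behind include a forbidden pair without the drover. No opening move is safe, so no plan exists.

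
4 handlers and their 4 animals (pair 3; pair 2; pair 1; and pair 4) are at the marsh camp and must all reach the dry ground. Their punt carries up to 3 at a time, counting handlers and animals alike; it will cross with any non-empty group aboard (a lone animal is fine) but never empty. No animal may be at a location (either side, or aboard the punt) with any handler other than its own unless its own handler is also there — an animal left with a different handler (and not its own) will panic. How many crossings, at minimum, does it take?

9

Counting alone: each trip to the dry ground takes at most 3 across and each return brings at least 1 back, so after t trips out (and t−1 returns) at most 3t − (t−1) of the 8 are across; that first reaches 8 at t = 4, so at least 7 crossings are needed.
The safety rule pushes this higher. Following every safe sequence of crossings, the most of the 8 that can be at the dry ground as the punt arrives there on crossing 7 is 7 — never all 8.
So no plan with fewer than 9 crossings exists, and this one achieves 9:
1. animal 3 and handler 3 cross → the dry ground.
2. handler 3 crosses ← the marsh camp.
3. animal 2, handler 2, and handler 3 cross → the dry ground.
4. animal 3 and handler 3 cross ← the marsh camp.
5. handler 1, handler 3, and handler 4 cross → the dry ground.
6. animal 2 crosses ← the marsh camp.
7. animal 2 and animal 3 cross → the dry ground.
8. animal 3 crosses ← the marsh camp.
9. animal 1, animal 3, and animal 4 cross → the dry ground.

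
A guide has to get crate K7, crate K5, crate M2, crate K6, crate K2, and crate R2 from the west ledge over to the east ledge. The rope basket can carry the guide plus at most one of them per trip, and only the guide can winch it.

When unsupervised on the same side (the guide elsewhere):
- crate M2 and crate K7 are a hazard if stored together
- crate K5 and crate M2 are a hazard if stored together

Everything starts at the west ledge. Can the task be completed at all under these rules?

Yes

1. Guide goes to the east ledge with crate M2.
2. Guide goes back to the west ledge alone.
3. Guide goes to the east ledge with crate K7.
4. Guide goes back to the west ledge with crate M2.
5. Guide goes to the east ledge with crate K5.
6. Guide goes back to the west ledge alone.
7. Guide goes to the east ledge with crate K6.
8. Guide goes back to the west ledge alone.
9. Guide goes to the east ledge with crate K2.
10. Guide goes back to the west ledge alone.
11. Guide goes to the east ledge with crate R2.
12. Guide goes back to the west ledge alone.
13. Guide goes to the east ledge with crate M2.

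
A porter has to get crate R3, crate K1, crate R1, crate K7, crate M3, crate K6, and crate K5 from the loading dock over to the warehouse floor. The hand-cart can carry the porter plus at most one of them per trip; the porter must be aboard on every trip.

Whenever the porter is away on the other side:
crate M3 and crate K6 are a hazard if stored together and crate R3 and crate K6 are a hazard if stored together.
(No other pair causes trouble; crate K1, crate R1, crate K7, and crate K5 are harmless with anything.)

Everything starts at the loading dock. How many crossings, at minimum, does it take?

Counting alone: the porter can take at most 1 across per trip to the warehouse floor, so moving all 7 needs at least 7 loaded trips out, with a return between consecutive ones — at least 13 crossings.
The safety rule pushes this higher. Following every safe sequence of crossings, the most of the 7 that can be at the warehouse floor as the hand-cart arrives there on crossing 13 is 6 — never all 7.
So no plan with fewer than 15 crossings exists, and this one achieves 15:
1. Porter goes to the warehouse floor with crate K6.  [the loading dock: crate K1, crate K5, crate K7, crate M3, crate R1, crate R3 | the warehouse floor: crate K6]
2. Porter goes back to the loading dock alone.  [the loading dock: crate K1, crate K5, crate K7, crate M3, crate R1, crate R3 | the warehouse floor: crate K6]
3. Porter goes to the warehouse floor with crate R3.  [the loading dock: crate K1, crate K5, crate K7, crate M3, crate R1 | the warehouse floor: crate K6, crate R3]
4. Porter goes back to the loading dock with crate K6.  [the loading dock: crate K1, crate K5, crate K6, crate K7, crate M3, crate R1 | the warehouse floor: crate R3]
5. Porter goes to the warehouse floor with crate M3.  [the loading dock: crate K1, crate K5, crate K6, crate K7, crate R1 | the warehouse floor: crate M3, crate R3]
6. Porter goes back to the loading dock alone.  [the loading dock: crate K1, crate K5, crate K6, crate K7, crate R1 | the warehouse floor: crate M3, crate R3]
7. Porter goes to the warehouse floor with crate K1.  [the loading dock: crate K5, crate K6, crate K7, crate R1 | the warehouse floor: crate K1, crate M3, crate R3]
8. Porter goes back to the loading dock alone.  [the loading dock: crate K5, crate K6, crate K7, crate R1 | the warehouse floor: crate K1, crate M3, crate R3]
9. Porter goes to the warehouse floor with crate R1.  [the loading dock: crate K5, crate K6, crate K7 | the warehouse floor: crate K1, crate M3, crate R1, crate R3]
10. Porter goes back to the loading dock alone.  [the loading dock: crate K5, crate K6, crate K7 | the warehouse floor: crate K1, crate M3, crate R1, crate R3]
11. Porter goes to the warehouse floor with crate K7.  [the loading dock: crate K5, crate K6 | the warehouse floor: crate K1, crate K7, crate M3, crate R1, crate R3]
12. Porter goes back to the loading dock alone.  [the loading dock: crate K5, crate K6 | the warehouse floor: crate K1, crate K7, crate M3, crate R1, crate R3]
13. Porter goes to the warehouse floor with crate K5.  [the loading dock: crate K6 | the warehouse floor: crate K1, crate K5, crate K7, crate M3, crate R1, crate R3]
14. Porter goes back to the loading dock alone.  [the loading dock: crate K6 | the warehouse floor: crate K1, crate K5, crate K7, crate M3, crate R1, crate R3]
15. Porter goes to the warehouse floor with crate K6.  [the loading dock: — | the warehouse floor: crate K1, crate K5, crate K6, crate K7, crate M3, crate R1, crate R3]

15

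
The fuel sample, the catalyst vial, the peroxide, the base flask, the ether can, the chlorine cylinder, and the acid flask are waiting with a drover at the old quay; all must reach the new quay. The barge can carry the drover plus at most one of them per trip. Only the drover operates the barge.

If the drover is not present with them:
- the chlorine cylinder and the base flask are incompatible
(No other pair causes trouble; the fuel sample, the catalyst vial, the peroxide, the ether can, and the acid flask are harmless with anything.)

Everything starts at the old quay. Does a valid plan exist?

Yes

1. Drover goes to the new quay with the base flask.  [the old quay: the acid flask, the catalyst vial, the chlorine cylinder, the ether can, the fuel sample, the peroxide | the new quay: the base flask]
2. Drover goes back to the old quay alone.  [the old quay: the acid flask, the catalyst vial, the chlorine cylinder, the ether can, the fuel sample, the peroxide | the new quay: the base flask]
3. Drover goes to the new quay with the fuel sample.  [the old quay: the acid flask, the catalyst vial, the chlorine cylinder, the ether can, the peroxide | the new quay: the base flask, the fuel sample]
4. Drover goes back to the old quay alone.  [the old quay: the acid flask, the catalyst vial, the chlorine cylinder, the ether can, the peroxide | the new quay: the base flask, the fuel sample]
5. Drover goes to the new quay with the catalyst vial.  [the old quay: the acid flask, the chlorine cylinder, the ether can, the peroxide | the new quay: the base flask, the catalyst vial, the fuel sample]
6. Drover goes back to the old quay alone.  [the old quay: the acid flask, the chlorine cylinder, the ether can, the peroxide | the new quay: the base flask, the catalyst vial, the fuel sample]
7. Drover goes to the new quay with the peroxide.  [the old quay: the acid flask, the chlorine cylinder, the ether can | the new quay: the base flask, the catalyst vial, the fuel sample, the peroxide]
8. Drover goes back to the old quay alone.  [the old quay: the acid flask, the chlorine cylinder, the ether can | the new quay: the base flask, the catalyst vial, the fuel sample, the peroxide]
9. Drover goes to the new quay with the ether can.  [the old quay: the acid flask, the chlorine cylinder | the new quay: the base flask, the catalyst vial, the ether can, the fuel sample, the peroxide]
10. Drover goes back to the old quay alone.  [the old quay: the acid flask, the chlorine cylinder | the new quay: the base flask, the catalyst vial, the ether can, the fuel sample, the peroxide]
11. Drover goes to the new quay with the acid flask.  [the old quay: the chlorine cylinder | the new quay: the acid flask, the base flask, the catalyst vial, the ether can, the fuel sample, the peroxide]
12. Drover goes back to the old quay alone.  [the old quay: the chlorine cylinder | the new quay: the acid flask, the base flask, the catalyst vial, the ether can, the fuel sample, the peroxide]
13. Drover goes to the new quay with the chlorine cylinder.  [the old quay: — | the new quay: the acid flask, the base flask, the catalyst vial, the chlorine cylinder, the ether can, the fuel sample, the peroxide]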